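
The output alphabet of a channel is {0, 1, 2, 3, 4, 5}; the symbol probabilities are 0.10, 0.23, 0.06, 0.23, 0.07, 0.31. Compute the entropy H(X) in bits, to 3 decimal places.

2.343 bits

H = −Σ pᵢ log₂ pᵢ.
−0.10·log₂(0.10) = 0.3322
−0.23·log₂(0.23) = 0.4877
−0.06·log₂(0.06) = 0.2435
−0.23·log₂(0.23) = 0.4877
−0.07·log₂(0.07) = 0.2686
−0.31·log₂(0.31) = 0.5238
Sum ≈ 2.3434 → 2.343 bits.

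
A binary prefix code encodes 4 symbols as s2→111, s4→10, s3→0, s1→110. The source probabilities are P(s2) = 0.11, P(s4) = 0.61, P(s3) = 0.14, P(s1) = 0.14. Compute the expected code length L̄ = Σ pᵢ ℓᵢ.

2.11 bits/symbol

L̄ = Σ pᵢ·ℓᵢ = 0.11·3 + 0.61·2 + 0.14·1 + 0.14·3 = 2.11 bits/symbol.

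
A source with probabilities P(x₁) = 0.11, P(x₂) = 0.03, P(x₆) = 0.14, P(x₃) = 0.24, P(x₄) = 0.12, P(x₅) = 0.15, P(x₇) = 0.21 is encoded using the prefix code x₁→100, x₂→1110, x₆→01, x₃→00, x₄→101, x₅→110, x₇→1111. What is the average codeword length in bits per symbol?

L̄ = Σ pᵢ·ℓᵢ = 0.11·3 + 0.03·4 + 0.14·2 + 0.24·2 + 0.12·3 + 0.15·3 + 0.21·4 = 2.86 bits/symbol.

2.86 bits/symbol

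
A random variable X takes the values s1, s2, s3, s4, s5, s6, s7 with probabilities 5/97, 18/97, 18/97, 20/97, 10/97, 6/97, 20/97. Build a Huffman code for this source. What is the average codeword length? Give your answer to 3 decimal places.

Repeatedly combine the two least-probable nodes; the expected code length is the sum of the merged weights.
merge 5/97 + 6/97 → 11/97
merge 10/97 + 11/97 → 21/97
merge 18/97 + 18/97 → 36/97
merge 20/97 + 20/97 → 40/97
merge 21/97 + 36/97 → 57/97
merge 40/97 + 57/97 → 1
L = 11/97 + 21/97 + 36/97 + 40/97 + 57/97 + 1 = 262/97 ≈ 2.701 bits/symbol.

2.701 bits/symbol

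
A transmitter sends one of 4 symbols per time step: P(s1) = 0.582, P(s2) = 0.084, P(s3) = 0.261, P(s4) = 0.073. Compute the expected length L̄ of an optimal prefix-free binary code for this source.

Repeatedly combine the two least-probable nodes; the expected code length is the sum of the merged weights.
merge 73/1000 + 21/250 → 157/1000
merge 157/1000 + 261/1000 → 209/500
merge 209/500 + 291/500 → 1
L = 157/1000 + 209/500 + 1 = 63/40 = 1.575 bits/symbol.

1.575 bits/symbol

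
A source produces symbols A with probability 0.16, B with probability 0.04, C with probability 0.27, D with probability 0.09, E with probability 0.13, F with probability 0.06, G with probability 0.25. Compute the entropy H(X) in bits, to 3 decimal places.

2.558 bits

H = −Σ pᵢ log₂ pᵢ.
−0.16·log₂(0.16) = 0.4230
−0.04·log₂(0.04) = 0.1858
−0.27·log₂(0.27) = 0.5100
−0.09·log₂(0.09) = 0.3127
−0.13·log₂(0.13) = 0.3826
−0.06·log₂(0.06) = 0.2435
−0.25·log₂(0.25) = 0.5000
Sum ≈ 2.5576 → 2.558 bits.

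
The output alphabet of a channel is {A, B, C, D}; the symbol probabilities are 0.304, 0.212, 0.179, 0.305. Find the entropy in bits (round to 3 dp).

1.963 bits

H = −Σ pᵢ log₂ pᵢ.
−0.304·log₂(0.304) = 0.5222
−0.212·log₂(0.212) = 0.4744
−0.179·log₂(0.179) = 0.4443
−0.305·log₂(0.305) = 0.5225
Sum ≈ 1.9634 → 1.963 bits.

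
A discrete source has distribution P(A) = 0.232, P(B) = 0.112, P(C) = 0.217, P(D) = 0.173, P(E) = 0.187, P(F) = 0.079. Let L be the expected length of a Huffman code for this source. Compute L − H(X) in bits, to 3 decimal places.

Entropy H = −Σ p log₂ p ≈ 2.5006 bits.
Huffman merges: 79/1000+14/125→191/1000; 173/1000+187/1000→9/25; 191/1000+217/1000→51/125; 29/125+9/25→74/125; 51/125+74/125→1. L = 2551/1000 ≈ 2.5510.
L − H = 2.5510 − 2.5006 = 0.050 bits.

0.050 bits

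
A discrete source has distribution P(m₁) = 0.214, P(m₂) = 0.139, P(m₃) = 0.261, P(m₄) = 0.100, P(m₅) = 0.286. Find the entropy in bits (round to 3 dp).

H = −Σ pᵢ log₂ pᵢ.
−0.214·log₂(0.214) = 0.4760
−0.139·log₂(0.139) = 0.3957
−0.261·log₂(0.261) = 0.5058
−0.100·log₂(0.100) = 0.3322
−0.286·log₂(0.286) = 0.5165
Sum ≈ 2.2262 → 2.226 bits.

2.226 bits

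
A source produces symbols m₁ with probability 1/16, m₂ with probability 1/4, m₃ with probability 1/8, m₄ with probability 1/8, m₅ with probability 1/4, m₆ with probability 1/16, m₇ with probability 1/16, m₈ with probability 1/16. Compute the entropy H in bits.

2.75 bits

Each probability is a power of 1/2, so log₂(1/p) is an integer.
H = Σ p·log₂(1/p) = 1/16·4 + 1/4·2 + 1/8·3 + 1/8·3 + 1/4·2 + 1/16·4 + 1/16·4 + 1/16·4 = 2.75 bits.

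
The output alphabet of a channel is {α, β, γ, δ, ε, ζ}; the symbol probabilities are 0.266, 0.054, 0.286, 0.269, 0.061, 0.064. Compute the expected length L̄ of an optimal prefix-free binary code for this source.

Repeatedly combine the two least-probable nodes; the expected code length is the sum of the merged weights.
merge 27/500 + 61/1000 → 23/200
merge 8/125 + 23/200 → 179/1000
merge 179/1000 + 133/500 → 89/200
merge 269/1000 + 143/500 → 111/200
merge 89/200 + 111/200 → 1
L = 23/200 + 179/1000 + 89/200 + 111/200 + 1 = 1147/500 = 2.294 bits/symbol.

2.294 bits/symbol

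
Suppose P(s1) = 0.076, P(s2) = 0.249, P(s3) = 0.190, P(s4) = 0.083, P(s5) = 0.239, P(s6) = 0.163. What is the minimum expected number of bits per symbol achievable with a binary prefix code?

Repeatedly combine the two least-probable nodes; the expected code length is the sum of the merged weights.
merge 19/250 + 83/1000 → 159/1000
merge 159/1000 + 163/1000 → 161/500
merge 19/100 + 239/1000 → 429/1000
merge 249/1000 + 161/500 → 571/1000
merge 429/1000 + 571/1000 → 1
L = 159/1000 + 161/500 + 429/1000 + 571/1000 + 1 = 2481/1000 = 2.481 bits/symbol.

2.481 bits/symbol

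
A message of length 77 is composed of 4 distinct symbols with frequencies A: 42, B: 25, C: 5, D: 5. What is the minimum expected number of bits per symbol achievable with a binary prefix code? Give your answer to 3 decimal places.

1.584 bits/symbol

Probabilities are the counts divided by 77.
Repeatedly combine the two least-probable nodes; the expected code length is the sum of the merged weights.
merge 5/77 + 5/77 → 10/77
merge 10/77 + 25/77 → 5/11
merge 5/11 + 6/11 → 1
L = 10/77 + 5/11 + 1 = 122/77 ≈ 1.584 bits/symbol.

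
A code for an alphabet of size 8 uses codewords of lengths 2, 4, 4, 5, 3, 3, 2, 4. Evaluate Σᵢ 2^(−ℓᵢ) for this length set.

0.96875

With common denominator 2^5 = 32: Σ 2^(−ℓᵢ) = 8/32 + 2/32 + 2/32 + 1/32 + 4/32 + 4/32 + 8/32 + 2/32 = 31/32 = 0.96875.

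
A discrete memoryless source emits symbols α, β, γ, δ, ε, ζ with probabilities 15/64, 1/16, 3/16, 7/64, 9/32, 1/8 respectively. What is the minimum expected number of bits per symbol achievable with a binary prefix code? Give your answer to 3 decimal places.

2.469 bits/symbol

Repeatedly combine the two least-probable nodes; the expected code length is the sum of the merged weights.
merge 1/16 + 7/64 → 11/64
merge 1/8 + 11/64 → 19/64
merge 3/16 + 15/64 → 27/64
merge 9/32 + 19/64 → 37/64
merge 27/64 + 37/64 → 1
L = 11/64 + 19/64 + 27/64 + 37/64 + 1 = 79/32 ≈ 2.469 bits/symbol.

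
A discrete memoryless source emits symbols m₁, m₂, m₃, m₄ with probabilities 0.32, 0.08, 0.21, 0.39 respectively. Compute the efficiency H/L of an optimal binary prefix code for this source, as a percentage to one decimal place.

Entropy H = −Σ p log₂ p ≈ 1.8202 bits.
Huffman merges: 2/25+21/100→29/100; 29/100+8/25→61/100; 39/100+61/100→1. L = 19/10 ≈ 1.9000.
Efficiency = H/L = 1.8202/1.9000 = 95.8%.

95.8%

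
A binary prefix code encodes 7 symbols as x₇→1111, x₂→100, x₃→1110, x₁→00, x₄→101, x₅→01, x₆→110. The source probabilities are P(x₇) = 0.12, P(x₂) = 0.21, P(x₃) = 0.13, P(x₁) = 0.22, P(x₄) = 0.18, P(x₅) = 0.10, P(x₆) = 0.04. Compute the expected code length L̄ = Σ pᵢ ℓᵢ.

2.93 bits/symbol

L̄ = Σ pᵢ·ℓᵢ = 0.12·4 + 0.21·3 + 0.13·4 + 0.22·2 + 0.18·3 + 0.10·2 + 0.04·3 = 2.93 bits/symbol.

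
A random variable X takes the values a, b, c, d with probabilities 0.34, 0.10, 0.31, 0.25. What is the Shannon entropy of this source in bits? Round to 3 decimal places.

H = −Σ pᵢ log₂ pᵢ.
−0.34·log₂(0.34) = 0.5292
−0.10·log₂(0.10) = 0.3322
−0.31·log₂(0.31) = 0.5238
−0.25·log₂(0.25) = 0.5000
Sum ≈ 1.8852 → 1.885 bits.

1.885 bits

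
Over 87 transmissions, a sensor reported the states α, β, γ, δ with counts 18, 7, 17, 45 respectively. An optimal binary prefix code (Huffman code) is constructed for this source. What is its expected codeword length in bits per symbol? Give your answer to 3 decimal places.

1.759 bits/symbol

Probabilities are the counts divided by 87.
Repeatedly combine the two least-probable nodes; the expected code length is the sum of the merged weights.
merge 7/87 + 17/87 → 8/29
merge 6/29 + 8/29 → 14/29
merge 14/29 + 15/29 → 1
L = 8/29 + 14/29 + 1 = 51/29 ≈ 1.759 bits/symbol.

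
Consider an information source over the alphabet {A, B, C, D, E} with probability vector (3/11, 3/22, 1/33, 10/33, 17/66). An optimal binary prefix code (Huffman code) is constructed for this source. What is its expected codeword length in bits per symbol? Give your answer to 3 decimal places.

Repeatedly combine the two least-probable nodes; the expected code length is the sum of the merged weights.
merge 1/33 + 3/22 → 1/6
merge 1/6 + 17/66 → 14/33
merge 3/11 + 10/33 → 19/33
merge 14/33 + 19/33 → 1
L = 1/6 + 14/33 + 19/33 + 1 = 13/6 ≈ 2.167 bits/symbol.

2.167 bits/symbol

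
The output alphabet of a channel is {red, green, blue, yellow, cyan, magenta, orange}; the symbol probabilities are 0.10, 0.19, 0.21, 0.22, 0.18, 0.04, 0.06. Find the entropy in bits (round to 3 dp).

H = −Σ pᵢ log₂ pᵢ.
−0.10·log₂(0.10) = 0.3322
−0.19·log₂(0.19) = 0.4552
−0.21·log₂(0.21) = 0.4728
−0.22·log₂(0.22) = 0.4806
−0.18·log₂(0.18) = 0.4453
−0.04·log₂(0.04) = 0.1858
−0.06·log₂(0.06) = 0.2435
Sum ≈ 2.6154 → 2.615 bits.

2.615 bits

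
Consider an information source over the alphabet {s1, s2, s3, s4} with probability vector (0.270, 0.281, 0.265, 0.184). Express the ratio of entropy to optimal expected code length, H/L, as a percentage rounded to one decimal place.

99.1%

Entropy H = −Σ p log₂ p ≈ 1.9817 bits.
Huffman merges: 23/125+53/200→449/1000; 27/100+281/1000→551/1000; 449/1000+551/1000→1. L = 2 ≈ 2.0000.
Efficiency = H/L = 1.9817/2.0000 = 99.1%.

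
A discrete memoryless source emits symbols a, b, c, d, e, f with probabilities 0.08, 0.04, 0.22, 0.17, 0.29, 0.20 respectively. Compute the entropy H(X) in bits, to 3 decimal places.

2.375 bits

H = −Σ pᵢ log₂ pᵢ.
−0.08·log₂(0.08) = 0.2915
−0.04·log₂(0.04) = 0.1858
−0.22·log₂(0.22) = 0.4806
−0.17·log₂(0.17) = 0.4346
−0.29·log₂(0.29) = 0.5179
−0.20·log₂(0.20) = 0.4644
Sum ≈ 2.3747 → 2.375 bits.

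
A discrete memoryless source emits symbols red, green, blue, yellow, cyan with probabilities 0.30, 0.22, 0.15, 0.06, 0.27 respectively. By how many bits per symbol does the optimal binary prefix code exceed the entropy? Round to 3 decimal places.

0.044 bits

Entropy H = −Σ p log₂ p ≈ 2.1658 bits.
Huffman merges: 3/50+3/20→21/100; 21/100+11/50→43/100; 27/100+3/10→57/100; 43/100+57/100→1. L = 221/100 ≈ 2.2100.
L − H = 2.2100 − 2.1658 = 0.044 bits.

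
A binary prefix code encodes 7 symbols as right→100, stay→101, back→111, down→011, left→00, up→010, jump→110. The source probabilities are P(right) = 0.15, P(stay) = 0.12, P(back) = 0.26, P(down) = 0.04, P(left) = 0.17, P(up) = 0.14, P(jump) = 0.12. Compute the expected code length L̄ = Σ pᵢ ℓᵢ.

2.83 bits/symbol

L̄ = Σ pᵢ·ℓᵢ = 0.15·3 + 0.12·3 + 0.26·3 + 0.04·3 + 0.17·2 + 0.14·3 + 0.12·3 = 2.83 bits/symbol.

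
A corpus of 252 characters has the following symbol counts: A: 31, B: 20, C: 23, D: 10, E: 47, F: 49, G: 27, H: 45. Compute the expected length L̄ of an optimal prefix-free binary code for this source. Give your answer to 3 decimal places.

2.925 bits/symbol

Probabilities are the counts divided by 252.
Repeatedly combine the two least-probable nodes; the expected code length is the sum of the merged weights.
merge 5/126 + 5/63 → 5/42
merge 23/252 + 3/28 → 25/126
merge 5/42 + 31/252 → 61/252
merge 5/28 + 47/252 → 23/63
merge 7/36 + 25/126 → 11/28
merge 61/252 + 23/63 → 17/28
merge 11/28 + 17/28 → 1
L = 5/42 + 25/126 + 61/252 + 23/63 + 11/28 + 17/28 + 1 = 737/252 ≈ 2.925 bits/symbol.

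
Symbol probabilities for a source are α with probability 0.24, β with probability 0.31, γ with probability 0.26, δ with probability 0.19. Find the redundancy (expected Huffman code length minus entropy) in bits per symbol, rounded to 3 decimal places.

Entropy H = −Σ p log₂ p ≈ 1.9784 bits.
Huffman merges: 19/100+6/25→43/100; 13/50+31/100→57/100; 43/100+57/100→1. L = 2 ≈ 2.0000.
L − H = 2.0000 − 1.9784 = 0.022 bits.

0.022 bits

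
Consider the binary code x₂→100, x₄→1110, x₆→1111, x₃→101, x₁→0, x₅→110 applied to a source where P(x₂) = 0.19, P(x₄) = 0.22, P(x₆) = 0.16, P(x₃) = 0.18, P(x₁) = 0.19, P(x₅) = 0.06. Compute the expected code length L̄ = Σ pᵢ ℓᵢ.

L̄ = Σ pᵢ·ℓᵢ = 0.19·3 + 0.22·4 + 0.16·4 + 0.18·3 + 0.19·1 + 0.06·3 = 3 bits/symbol.

3 bits/symbol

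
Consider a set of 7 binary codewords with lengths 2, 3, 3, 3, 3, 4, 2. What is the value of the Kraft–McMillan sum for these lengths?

With common denominator 2^4 = 16: Σ 2^(−ℓᵢ) = 4/16 + 2/16 + 2/16 + 2/16 + 2/16 + 1/16 + 4/16 = 17/16 = 1.0625.

1.0625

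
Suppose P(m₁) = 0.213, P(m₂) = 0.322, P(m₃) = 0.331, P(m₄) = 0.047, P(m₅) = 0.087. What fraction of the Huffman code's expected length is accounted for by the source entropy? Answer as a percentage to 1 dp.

95.8%

Entropy H = −Σ p log₂ p ≈ 2.0434 bits.
Huffman merges: 47/1000+87/1000→67/500; 67/500+213/1000→347/1000; 161/500+331/1000→653/1000; 347/1000+653/1000→1. L = 1067/500 ≈ 2.1340.
Efficiency = H/L = 2.0434/2.1340 = 95.8%.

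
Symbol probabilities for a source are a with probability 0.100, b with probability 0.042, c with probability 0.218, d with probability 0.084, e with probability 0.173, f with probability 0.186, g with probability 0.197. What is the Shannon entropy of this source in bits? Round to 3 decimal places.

2.654 bits

H = −Σ pᵢ log₂ pᵢ.
−0.100·log₂(0.100) = 0.3322
−0.042·log₂(0.042) = 0.1921
−0.218·log₂(0.218) = 0.4791
−0.084·log₂(0.084) = 0.3002
−0.173·log₂(0.173) = 0.4379
−0.186·log₂(0.186) = 0.4514
−0.197·log₂(0.197) = 0.4617
Sum ≈ 2.6545 → 2.654 bits.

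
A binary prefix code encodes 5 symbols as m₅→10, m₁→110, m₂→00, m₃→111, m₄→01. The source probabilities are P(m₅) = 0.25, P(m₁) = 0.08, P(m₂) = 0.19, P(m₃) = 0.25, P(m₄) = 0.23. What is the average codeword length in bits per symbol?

2.33 bits/symbol

L̄ = Σ pᵢ·ℓᵢ = 0.25·2 + 0.08·3 + 0.19·2 + 0.25·3 + 0.23·2 = 2.33 bits/symbol.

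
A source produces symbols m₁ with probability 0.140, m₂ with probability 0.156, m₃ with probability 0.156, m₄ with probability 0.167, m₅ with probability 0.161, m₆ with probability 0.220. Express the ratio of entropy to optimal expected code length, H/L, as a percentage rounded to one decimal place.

98.3%

Entropy H = −Σ p log₂ p ≈ 2.5694 bits.
Huffman merges: 7/50+39/250→37/125; 39/250+161/1000→317/1000; 167/1000+11/50→387/1000; 37/125+317/1000→613/1000; 387/1000+613/1000→1. L = 2613/1000 ≈ 2.6130.
Efficiency = H/L = 2.5694/2.6130 = 98.3%.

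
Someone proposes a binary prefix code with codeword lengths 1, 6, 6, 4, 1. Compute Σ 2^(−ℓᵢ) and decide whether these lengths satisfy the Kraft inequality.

1.09375; no

With common denominator 2^6 = 64: Σ 2^(−ℓᵢ) = 32/64 + 1/64 + 1/64 + 4/64 + 32/64 = 70/64 = 1.09375.
Kraft's inequality requires Σ ≤ 1; here Σ = 1.09375 > 1, so no such prefix code exists.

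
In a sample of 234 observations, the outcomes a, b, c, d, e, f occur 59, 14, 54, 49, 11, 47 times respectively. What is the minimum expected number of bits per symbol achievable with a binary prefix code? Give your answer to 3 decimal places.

Probabilities are the counts divided by 234.
Repeatedly combine the two least-probable nodes; the expected code length is the sum of the merged weights.
merge 11/234 + 7/117 → 25/234
merge 25/234 + 47/234 → 4/13
merge 49/234 + 3/13 → 103/234
merge 59/234 + 4/13 → 131/234
merge 103/234 + 131/234 → 1
L = 25/234 + 4/13 + 103/234 + 131/234 + 1 = 565/234 ≈ 2.415 bits/symbol.

2.415 bits/symbol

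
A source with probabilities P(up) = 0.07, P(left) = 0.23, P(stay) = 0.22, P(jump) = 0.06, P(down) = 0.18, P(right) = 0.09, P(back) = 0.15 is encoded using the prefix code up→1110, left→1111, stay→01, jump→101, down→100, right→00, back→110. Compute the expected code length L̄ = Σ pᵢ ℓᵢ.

2.99 bits/symbol

L̄ = Σ pᵢ·ℓᵢ = 0.07·4 + 0.23·4 + 0.22·2 + 0.06·3 + 0.18·3 + 0.09·2 + 0.15·3 = 2.99 bits/symbol.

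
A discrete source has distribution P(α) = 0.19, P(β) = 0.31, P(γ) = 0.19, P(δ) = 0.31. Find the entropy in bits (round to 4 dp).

H = −Σ pᵢ log₂ pᵢ.
−0.19·log₂(0.19) = 0.4552
−0.31·log₂(0.31) = 0.5238
−0.19·log₂(0.19) = 0.4552
−0.31·log₂(0.31) = 0.5238
Sum ≈ 1.9580 → 1.9580 bits.

1.9580 bits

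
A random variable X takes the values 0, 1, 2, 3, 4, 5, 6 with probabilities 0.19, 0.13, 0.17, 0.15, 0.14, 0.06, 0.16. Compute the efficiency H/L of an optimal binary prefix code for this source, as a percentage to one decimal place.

Entropy H = −Σ p log₂ p ≈ 2.7467 bits.
Huffman merges: 3/50+13/100→19/100; 7/50+3/20→29/100; 4/25+17/100→33/100; 19/100+19/100→19/50; 29/100+33/100→31/50; 19/50+31/50→1. L = 281/100 ≈ 2.8100.
Efficiency = H/L = 2.7467/2.8100 = 97.7%.

97.7%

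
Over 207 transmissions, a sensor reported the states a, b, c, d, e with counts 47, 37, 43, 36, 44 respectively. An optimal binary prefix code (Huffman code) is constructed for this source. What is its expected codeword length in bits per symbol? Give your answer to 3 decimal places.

2.353 bits/symbol

Probabilities are the counts divided by 207.
Repeatedly combine the two least-probable nodes; the expected code length is the sum of the merged weights.
merge 4/23 + 37/207 → 73/207
merge 43/207 + 44/207 → 29/69
merge 47/207 + 73/207 → 40/69
merge 29/69 + 40/69 → 1
L = 73/207 + 29/69 + 40/69 + 1 = 487/207 ≈ 2.353 bits/symbol.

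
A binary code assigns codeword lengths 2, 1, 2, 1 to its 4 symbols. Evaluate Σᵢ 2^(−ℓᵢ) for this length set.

1.5

With common denominator 2^2 = 4: Σ 2^(−ℓᵢ) = 1/4 + 2/4 + 1/4 + 2/4 = 6/4 = 1.5.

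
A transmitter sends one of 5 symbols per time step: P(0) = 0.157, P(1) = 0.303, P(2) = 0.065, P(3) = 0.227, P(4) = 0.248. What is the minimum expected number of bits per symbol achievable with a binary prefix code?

2.222 bits/symbol

Repeatedly combine the two least-probable nodes; the expected code length is the sum of the merged weights.
merge 13/200 + 157/1000 → 111/500
merge 111/500 + 227/1000 → 449/1000
merge 31/125 + 303/1000 → 551/1000
merge 449/1000 + 551/1000 → 1
L = 111/500 + 449/1000 + 551/1000 + 1 = 1111/500 = 2.222 bits/symbol.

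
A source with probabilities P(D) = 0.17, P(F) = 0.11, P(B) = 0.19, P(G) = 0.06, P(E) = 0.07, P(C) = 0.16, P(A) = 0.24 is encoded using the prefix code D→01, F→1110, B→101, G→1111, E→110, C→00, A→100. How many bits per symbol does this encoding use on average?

2.84 bits/symbol

L̄ = Σ pᵢ·ℓᵢ = 0.17·2 + 0.11·4 + 0.19·3 + 0.06·4 + 0.07·3 + 0.16·2 + 0.24·3 = 2.84 bits/symbol.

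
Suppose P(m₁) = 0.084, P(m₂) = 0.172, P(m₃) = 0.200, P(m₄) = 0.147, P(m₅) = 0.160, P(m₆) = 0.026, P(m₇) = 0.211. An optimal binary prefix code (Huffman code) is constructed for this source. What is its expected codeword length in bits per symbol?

Repeatedly combine the two least-probable nodes; the expected code length is the sum of the merged weights.
merge 13/500 + 21/250 → 11/100
merge 11/100 + 147/1000 → 257/1000
merge 4/25 + 43/250 → 83/250
merge 1/5 + 211/1000 → 411/1000
merge 257/1000 + 83/250 → 589/1000
merge 411/1000 + 589/1000 → 1
L = 11/100 + 257/1000 + 83/250 + 411/1000 + 589/1000 + 1 = 2699/1000 = 2.699 bits/symbol.

2.699 bits/symbol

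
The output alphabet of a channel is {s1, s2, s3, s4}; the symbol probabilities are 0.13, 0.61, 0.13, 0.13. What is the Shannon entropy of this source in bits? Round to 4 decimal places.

H = −Σ pᵢ log₂ pᵢ.
−0.13·log₂(0.13) = 0.3826
−0.61·log₂(0.61) = 0.4350
−0.13·log₂(0.13) = 0.3826
−0.13·log₂(0.13) = 0.3826
Sum ≈ 1.5829 → 1.5829 bits.

1.5829 bits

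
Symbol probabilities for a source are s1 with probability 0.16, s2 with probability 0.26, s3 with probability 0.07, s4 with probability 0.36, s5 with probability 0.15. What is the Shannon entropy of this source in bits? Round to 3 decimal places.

2.138 bits

H = −Σ pᵢ log₂ pᵢ.
−0.16·log₂(0.16) = 0.4230
−0.26·log₂(0.26) = 0.5053
−0.07·log₂(0.07) = 0.2686
−0.36·log₂(0.36) = 0.5306
−0.15·log₂(0.15) = 0.4105
Sum ≈ 2.1380 → 2.138 bits.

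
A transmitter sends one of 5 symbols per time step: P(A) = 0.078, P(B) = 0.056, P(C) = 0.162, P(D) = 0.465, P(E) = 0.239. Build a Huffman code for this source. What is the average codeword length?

Repeatedly combine the two least-probable nodes; the expected code length is the sum of the merged weights.
merge 7/125 + 39/500 → 67/500
merge 67/500 + 81/500 → 37/125
merge 239/1000 + 37/125 → 107/200
merge 93/200 + 107/200 → 1
L = 67/500 + 37/125 + 107/200 + 1 = 393/200 = 1.965 bits/symbol.

1.965 bits/symbol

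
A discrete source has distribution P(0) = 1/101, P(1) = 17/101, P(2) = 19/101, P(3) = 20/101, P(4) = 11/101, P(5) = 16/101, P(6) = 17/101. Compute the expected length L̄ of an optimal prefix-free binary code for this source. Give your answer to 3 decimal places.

Repeatedly combine the two least-probable nodes; the expected code length is the sum of the merged weights.
merge 1/101 + 11/101 → 12/101
merge 12/101 + 16/101 → 28/101
merge 17/101 + 17/101 → 34/101
merge 19/101 + 20/101 → 39/101
merge 28/101 + 34/101 → 62/101
merge 39/101 + 62/101 → 1
L = 12/101 + 28/101 + 34/101 + 39/101 + 62/101 + 1 = 276/101 ≈ 2.733 bits/symbol.

2.733 bits/symbol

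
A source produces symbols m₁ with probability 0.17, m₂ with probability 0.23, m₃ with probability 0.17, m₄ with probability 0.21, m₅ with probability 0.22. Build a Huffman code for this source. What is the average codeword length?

2.34 bits/symbol

Repeatedly combine the two least-probable nodes; the expected code length is the sum of the merged weights.
merge 17/100 + 17/100 → 17/50
merge 21/100 + 11/50 → 43/100
merge 23/100 + 17/50 → 57/100
merge 43/100 + 57/100 → 1
L = 17/50 + 43/100 + 57/100 + 1 = 117/50 = 2.34 bits/symbol.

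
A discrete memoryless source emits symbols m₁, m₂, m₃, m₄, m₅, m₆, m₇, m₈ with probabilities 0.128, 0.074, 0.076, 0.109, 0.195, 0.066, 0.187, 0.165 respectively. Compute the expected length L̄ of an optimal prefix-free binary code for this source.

Repeatedly combine the two least-probable nodes; the expected code length is the sum of the merged weights.
merge 33/500 + 37/500 → 7/50
merge 19/250 + 109/1000 → 37/200
merge 16/125 + 7/50 → 67/250
merge 33/200 + 37/200 → 7/20
merge 187/1000 + 39/200 → 191/500
merge 67/250 + 7/20 → 309/500
merge 191/500 + 309/500 → 1
L = 7/50 + 37/200 + 67/250 + 7/20 + 191/500 + 309/500 + 1 = 2943/1000 = 2.943 bits/symbol.

2.943 bits/symbol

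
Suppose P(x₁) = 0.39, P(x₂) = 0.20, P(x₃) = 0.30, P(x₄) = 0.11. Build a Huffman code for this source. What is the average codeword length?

Repeatedly combine the two least-probable nodes; the expected code length is the sum of the merged weights.
merge 11/100 + 1/5 → 31/100
merge 3/10 + 31/100 → 61/100
merge 39/100 + 61/100 → 1
L = 31/100 + 61/100 + 1 = 48/25 = 1.92 bits/symbol.

1.92 bits/symbol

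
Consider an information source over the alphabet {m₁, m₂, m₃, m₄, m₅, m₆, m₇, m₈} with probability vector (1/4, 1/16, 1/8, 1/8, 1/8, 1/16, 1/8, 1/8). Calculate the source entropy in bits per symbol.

2.875 bits

Each probability is a power of 1/2, so log₂(1/p) is an integer.
H = Σ p·log₂(1/p) = 1/4·2 + 1/16·4 + 1/8·3 + 1/8·3 + 1/8·3 + 1/16·4 + 1/8·3 + 1/8·3 = 2.875 bits.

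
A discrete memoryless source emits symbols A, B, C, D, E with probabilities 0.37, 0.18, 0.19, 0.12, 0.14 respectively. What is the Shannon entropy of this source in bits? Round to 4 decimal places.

H = −Σ pᵢ log₂ pᵢ.
−0.37·log₂(0.37) = 0.5307
−0.18·log₂(0.18) = 0.4453
−0.19·log₂(0.19) = 0.4552
−0.12·log₂(0.12) = 0.3671
−0.14·log₂(0.14) = 0.3971
Sum ≈ 2.1954 → 2.1954 bits.

2.1954 bits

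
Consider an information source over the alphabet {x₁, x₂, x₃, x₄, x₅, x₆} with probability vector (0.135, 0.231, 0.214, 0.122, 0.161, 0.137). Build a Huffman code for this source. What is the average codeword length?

Repeatedly combine the two least-probable nodes; the expected code length is the sum of the merged weights.
merge 61/500 + 27/200 → 257/1000
merge 137/1000 + 161/1000 → 149/500
merge 107/500 + 231/1000 → 89/200
merge 257/1000 + 149/500 → 111/200
merge 89/200 + 111/200 → 1
L = 257/1000 + 149/500 + 89/200 + 111/200 + 1 = 511/200 = 2.555 bits/symbol.

2.555 bits/symbol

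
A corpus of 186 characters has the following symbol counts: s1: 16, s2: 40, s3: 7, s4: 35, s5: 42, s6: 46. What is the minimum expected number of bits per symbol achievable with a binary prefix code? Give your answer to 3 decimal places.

2.435 bits/symbol

Probabilities are the counts divided by 186.
Repeatedly combine the two least-probable nodes; the expected code length is the sum of the merged weights.
merge 7/186 + 8/93 → 23/186
merge 23/186 + 35/186 → 29/93
merge 20/93 + 7/31 → 41/93
merge 23/93 + 29/93 → 52/93
merge 41/93 + 52/93 → 1
L = 23/186 + 29/93 + 41/93 + 52/93 + 1 = 151/62 ≈ 2.435 bits/symbol.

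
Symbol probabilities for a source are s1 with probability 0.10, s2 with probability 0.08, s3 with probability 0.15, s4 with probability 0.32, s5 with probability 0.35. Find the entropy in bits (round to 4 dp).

H = −Σ pᵢ log₂ pᵢ.
−0.10·log₂(0.10) = 0.3322
−0.08·log₂(0.08) = 0.2915
−0.15·log₂(0.15) = 0.4105
−0.32·log₂(0.32) = 0.5260
−0.35·log₂(0.35) = 0.5301
Sum ≈ 2.0904 → 2.0904 bits.

2.0904 bits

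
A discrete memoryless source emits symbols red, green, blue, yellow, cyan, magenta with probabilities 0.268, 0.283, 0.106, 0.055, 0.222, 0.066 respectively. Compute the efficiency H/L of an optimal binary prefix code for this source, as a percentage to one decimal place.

Entropy H = −Σ p log₂ p ≈ 2.3387 bits.
Huffman merges: 11/200+33/500→121/1000; 53/500+121/1000→227/1000; 111/500+227/1000→449/1000; 67/250+283/1000→551/1000; 449/1000+551/1000→1. L = 587/250 ≈ 2.3480.
Efficiency = H/L = 2.3387/2.3480 = 99.6%.

99.6%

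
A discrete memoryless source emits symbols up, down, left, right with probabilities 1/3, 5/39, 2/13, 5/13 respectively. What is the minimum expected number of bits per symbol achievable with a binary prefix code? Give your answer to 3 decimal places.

Repeatedly combine the two least-probable nodes; the expected code length is the sum of the merged weights.
merge 5/39 + 2/13 → 11/39
merge 11/39 + 1/3 → 8/13
merge 5/13 + 8/13 → 1
L = 11/39 + 8/13 + 1 = 74/39 ≈ 1.897 bits/symbol.

1.897 bits/symbol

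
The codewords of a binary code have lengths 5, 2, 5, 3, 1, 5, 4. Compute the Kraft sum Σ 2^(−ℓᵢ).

1.03125

With common denominator 2^5 = 32: Σ 2^(−ℓᵢ) = 1/32 + 8/32 + 1/32 + 4/32 + 16/32 + 1/32 + 2/32 = 33/32 = 1.03125.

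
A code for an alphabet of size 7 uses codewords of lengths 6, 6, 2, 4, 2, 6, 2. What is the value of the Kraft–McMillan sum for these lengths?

0.859375

With common denominator 2^6 = 64: Σ 2^(−ℓᵢ) = 1/64 + 1/64 + 16/64 + 4/64 + 16/64 + 1/64 + 16/64 = 55/64 = 0.859375.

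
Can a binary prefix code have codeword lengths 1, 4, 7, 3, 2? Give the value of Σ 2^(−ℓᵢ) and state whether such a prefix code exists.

0.9453125; yes

With common denominator 2^7 = 128: Σ 2^(−ℓᵢ) = 64/128 + 8/128 + 1/128 + 16/128 + 32/128 = 121/128 = 0.9453125.
Kraft's inequality requires Σ ≤ 1; here Σ = 0.9453125 ≤ 1, so such a prefix code exists.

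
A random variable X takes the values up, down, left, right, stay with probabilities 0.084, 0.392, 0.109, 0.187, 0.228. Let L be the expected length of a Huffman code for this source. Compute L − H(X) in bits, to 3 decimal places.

0.064 bits

Entropy H = −Σ p log₂ p ≈ 2.1170 bits.
Huffman merges: 21/250+109/1000→193/1000; 187/1000+193/1000→19/50; 57/250+19/50→76/125; 49/125+76/125→1. L = 2181/1000 ≈ 2.1810.
L − H = 2.1810 − 2.1170 = 0.064 bits.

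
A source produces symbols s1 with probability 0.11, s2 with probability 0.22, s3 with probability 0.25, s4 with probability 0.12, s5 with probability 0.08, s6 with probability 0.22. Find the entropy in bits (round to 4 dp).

2.4700 bits

H = −Σ pᵢ log₂ pᵢ.
−0.11·log₂(0.11) = 0.3503
−0.22·log₂(0.22) = 0.4806
−0.25·log₂(0.25) = 0.5000
−0.12·log₂(0.12) = 0.3671
−0.08·log₂(0.08) = 0.2915
−0.22·log₂(0.22) = 0.4806
Sum ≈ 2.4700 → 2.4700 bits.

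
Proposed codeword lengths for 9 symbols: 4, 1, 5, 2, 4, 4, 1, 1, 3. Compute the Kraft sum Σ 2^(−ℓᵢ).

With common denominator 2^5 = 32: Σ 2^(−ℓᵢ) = 2/32 + 16/32 + 1/32 + 8/32 + 2/32 + 2/32 + 16/32 + 16/32 + 4/32 = 67/32 = 2.09375.

2.09375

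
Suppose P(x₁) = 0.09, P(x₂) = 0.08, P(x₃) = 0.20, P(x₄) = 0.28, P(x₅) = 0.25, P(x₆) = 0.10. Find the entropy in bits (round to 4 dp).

2.4150 bits

H = −Σ pᵢ log₂ pᵢ.
−0.09·log₂(0.09) = 0.3127
−0.08·log₂(0.08) = 0.2915
−0.20·log₂(0.20) = 0.4644
−0.28·log₂(0.28) = 0.5142
−0.25·log₂(0.25) = 0.5000
−0.10·log₂(0.10) = 0.3322
Sum ≈ 2.4150 → 2.4150 bits.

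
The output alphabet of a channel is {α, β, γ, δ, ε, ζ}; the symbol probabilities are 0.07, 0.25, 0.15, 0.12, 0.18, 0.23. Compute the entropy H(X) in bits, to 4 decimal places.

H = −Σ pᵢ log₂ pᵢ.
−0.07·log₂(0.07) = 0.2686
−0.25·log₂(0.25) = 0.5000
−0.15·log₂(0.15) = 0.4105
−0.12·log₂(0.12) = 0.3671
−0.18·log₂(0.18) = 0.4453
−0.23·log₂(0.23) = 0.4877
Sum ≈ 2.4791 → 2.4791 bits.

2.4791 bits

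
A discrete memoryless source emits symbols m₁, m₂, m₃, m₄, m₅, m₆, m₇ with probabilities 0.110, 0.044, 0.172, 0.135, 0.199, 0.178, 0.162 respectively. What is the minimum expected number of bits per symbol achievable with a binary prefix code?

Repeatedly combine the two least-probable nodes; the expected code length is the sum of the merged weights.
merge 11/250 + 11/100 → 77/500
merge 27/200 + 77/500 → 289/1000
merge 81/500 + 43/250 → 167/500
merge 89/500 + 199/1000 → 377/1000
merge 289/1000 + 167/500 → 623/1000
merge 377/1000 + 623/1000 → 1
L = 77/500 + 289/1000 + 167/500 + 377/1000 + 623/1000 + 1 = 2777/1000 = 2.777 bits/symbol.

2.777 bits/symbol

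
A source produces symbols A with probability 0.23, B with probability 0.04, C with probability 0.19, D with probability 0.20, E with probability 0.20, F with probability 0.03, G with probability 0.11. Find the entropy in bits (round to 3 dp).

2.559 bits

H = −Σ pᵢ log₂ pᵢ.
−0.23·log₂(0.23) = 0.4877
−0.04·log₂(0.04) = 0.1858
−0.19·log₂(0.19) = 0.4552
−0.20·log₂(0.20) = 0.4644
−0.20·log₂(0.20) = 0.4644
−0.03·log₂(0.03) = 0.1518
−0.11·log₂(0.11) = 0.3503
Sum ≈ 2.5595 → 2.559 bits.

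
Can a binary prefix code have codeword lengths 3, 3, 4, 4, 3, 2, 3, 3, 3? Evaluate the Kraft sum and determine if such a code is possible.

With common denominator 2^4 = 16: Σ 2^(−ℓᵢ) = 2/16 + 2/16 + 1/16 + 1/16 + 2/16 + 4/16 + 2/16 + 2/16 + 2/16 = 18/16 = 1.125.
Kraft's inequality requires Σ ≤ 1; here Σ = 1.125 > 1, so no such prefix code exists.

1.125; no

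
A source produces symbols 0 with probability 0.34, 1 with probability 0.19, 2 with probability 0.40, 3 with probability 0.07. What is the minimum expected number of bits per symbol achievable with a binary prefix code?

1.86 bits/symbol

Repeatedly combine the two least-probable nodes; the expected code length is the sum of the merged weights.
merge 7/100 + 19/100 → 13/50
merge 13/50 + 17/50 → 3/5
merge 2/5 + 3/5 → 1
L = 13/50 + 3/5 + 1 = 93/50 = 1.86 bits/symbol.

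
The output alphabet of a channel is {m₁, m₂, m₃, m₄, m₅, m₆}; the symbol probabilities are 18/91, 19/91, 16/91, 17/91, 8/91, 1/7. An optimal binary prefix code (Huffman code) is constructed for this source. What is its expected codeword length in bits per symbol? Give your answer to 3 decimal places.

Repeatedly combine the two least-probable nodes; the expected code length is the sum of the merged weights.
merge 8/91 + 1/7 → 3/13
merge 16/91 + 17/91 → 33/91
merge 18/91 + 19/91 → 37/91
merge 3/13 + 33/91 → 54/91
merge 37/91 + 54/91 → 1
L = 3/13 + 33/91 + 37/91 + 54/91 + 1 = 236/91 ≈ 2.593 bits/symbol.

2.593 bits/symbol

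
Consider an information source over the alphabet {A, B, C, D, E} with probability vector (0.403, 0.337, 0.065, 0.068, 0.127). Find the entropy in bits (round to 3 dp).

1.955 bits

H = −Σ pᵢ log₂ pᵢ.
−0.403·log₂(0.403) = 0.5284
−0.337·log₂(0.337) = 0.5288
−0.065·log₂(0.065) = 0.2563
−0.068·log₂(0.068) = 0.2637
−0.127·log₂(0.127) = 0.3781
Sum ≈ 1.9553 → 1.955 bits.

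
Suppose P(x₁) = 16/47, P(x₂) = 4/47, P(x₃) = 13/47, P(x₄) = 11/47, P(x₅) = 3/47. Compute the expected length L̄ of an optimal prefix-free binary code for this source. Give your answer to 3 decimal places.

Repeatedly combine the two least-probable nodes; the expected code length is the sum of the merged weights.
merge 3/47 + 4/47 → 7/47
merge 7/47 + 11/47 → 18/47
merge 13/47 + 16/47 → 29/47
merge 18/47 + 29/47 → 1
L = 7/47 + 18/47 + 29/47 + 1 = 101/47 ≈ 2.149 bits/symbol.

2.149 bits/symbol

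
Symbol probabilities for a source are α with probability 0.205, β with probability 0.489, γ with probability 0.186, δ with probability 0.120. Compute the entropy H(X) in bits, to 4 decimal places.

1.7918 bits

H = −Σ pᵢ log₂ pᵢ.
−0.205·log₂(0.205) = 0.4687
−0.489·log₂(0.489) = 0.5047
−0.186·log₂(0.186) = 0.4514
−0.120·log₂(0.120) = 0.3671
Sum ≈ 1.7918 → 1.7918 bits.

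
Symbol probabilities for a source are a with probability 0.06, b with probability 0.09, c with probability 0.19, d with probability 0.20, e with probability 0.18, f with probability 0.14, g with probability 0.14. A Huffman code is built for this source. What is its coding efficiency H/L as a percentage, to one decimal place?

98.4%

Entropy H = −Σ p log₂ p ≈ 2.7153 bits.
Huffman merges: 3/50+9/100→3/20; 7/50+7/50→7/25; 3/20+9/50→33/100; 19/100+1/5→39/100; 7/25+33/100→61/100; 39/100+61/100→1. L = 69/25 ≈ 2.7600.
Efficiency = H/L = 2.7153/2.7600 = 98.4%.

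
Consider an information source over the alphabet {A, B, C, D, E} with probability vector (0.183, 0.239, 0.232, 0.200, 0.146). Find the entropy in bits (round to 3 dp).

H = −Σ pᵢ log₂ pᵢ.
−0.183·log₂(0.183) = 0.4484
−0.239·log₂(0.239) = 0.4935
−0.232·log₂(0.232) = 0.4890
−0.200·log₂(0.200) = 0.4644
−0.146·log₂(0.146) = 0.4053
Sum ≈ 2.3006 → 2.301 bits.

2.301 bits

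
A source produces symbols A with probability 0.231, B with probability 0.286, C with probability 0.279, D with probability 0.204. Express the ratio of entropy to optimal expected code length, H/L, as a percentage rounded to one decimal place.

Entropy H = −Σ p log₂ p ≈ 1.9865 bits.
Huffman merges: 51/250+231/1000→87/200; 279/1000+143/500→113/200; 87/200+113/200→1. L = 2 ≈ 2.0000.
Efficiency = H/L = 1.9865/2.0000 = 99.3%.

99.3%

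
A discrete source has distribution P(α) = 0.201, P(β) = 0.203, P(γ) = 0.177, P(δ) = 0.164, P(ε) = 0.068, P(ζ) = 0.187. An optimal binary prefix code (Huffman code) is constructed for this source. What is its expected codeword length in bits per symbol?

Repeatedly combine the two least-probable nodes; the expected code length is the sum of the merged weights.
merge 17/250 + 41/250 → 29/125
merge 177/1000 + 187/1000 → 91/250
merge 201/1000 + 203/1000 → 101/250
merge 29/125 + 91/250 → 149/250
merge 101/250 + 149/250 → 1
L = 29/125 + 91/250 + 101/250 + 149/250 + 1 = 649/250 = 2.596 bits/symbol.

2.596 bits/symbol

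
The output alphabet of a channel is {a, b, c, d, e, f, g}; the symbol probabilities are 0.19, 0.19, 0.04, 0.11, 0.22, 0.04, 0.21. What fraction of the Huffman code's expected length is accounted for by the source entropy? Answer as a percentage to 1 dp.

97.6%

Entropy H = −Σ p log₂ p ≈ 2.5856 bits.
Huffman merges: 1/25+1/25→2/25; 2/25+11/100→19/100; 19/100+19/100→19/50; 19/100+21/100→2/5; 11/50+19/50→3/5; 2/5+3/5→1. L = 53/20 ≈ 2.6500.
Efficiency = H/L = 2.5856/2.6500 = 97.6%.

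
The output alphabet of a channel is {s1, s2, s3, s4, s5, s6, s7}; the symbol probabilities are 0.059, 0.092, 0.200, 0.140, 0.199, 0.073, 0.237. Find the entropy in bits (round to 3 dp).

H = −Σ pᵢ log₂ pᵢ.
−0.059·log₂(0.059) = 0.2409
−0.092·log₂(0.092) = 0.3167
−0.200·log₂(0.200) = 0.4644
−0.140·log₂(0.140) = 0.3971
−0.199·log₂(0.199) = 0.4635
−0.073·log₂(0.073) = 0.2756
−0.237·log₂(0.237) = 0.4923
Sum ≈ 2.6505 → 2.650 bits.

2.650 bits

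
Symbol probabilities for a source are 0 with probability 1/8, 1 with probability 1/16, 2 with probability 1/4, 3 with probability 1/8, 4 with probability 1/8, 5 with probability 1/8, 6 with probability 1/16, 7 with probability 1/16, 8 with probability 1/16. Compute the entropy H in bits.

3 bits

Each probability is a power of 1/2, so log₂(1/p) is an integer.
H = Σ p·log₂(1/p) = 1/8·3 + 1/16·4 + 1/4·2 + 1/8·3 + 1/8·3 + 1/8·3 + 1/16·4 + 1/16·4 + 1/16·4 = 3 bits.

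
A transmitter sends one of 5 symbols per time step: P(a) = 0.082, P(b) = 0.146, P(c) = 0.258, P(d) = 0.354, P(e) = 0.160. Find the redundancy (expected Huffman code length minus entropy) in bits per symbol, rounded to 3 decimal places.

Entropy H = −Σ p log₂ p ≈ 2.1588 bits.
Huffman merges: 41/500+73/500→57/250; 4/25+57/250→97/250; 129/500+177/500→153/250; 97/250+153/250→1. L = 557/250 ≈ 2.2280.
L − H = 2.2280 − 2.1588 = 0.069 bits.

0.069 bits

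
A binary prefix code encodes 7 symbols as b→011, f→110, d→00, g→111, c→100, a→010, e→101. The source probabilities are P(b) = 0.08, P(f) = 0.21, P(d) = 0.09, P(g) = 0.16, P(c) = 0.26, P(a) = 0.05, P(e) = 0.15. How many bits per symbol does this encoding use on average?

2.91 bits/symbol

L̄ = Σ pᵢ·ℓᵢ = 0.08·3 + 0.21·3 + 0.09·2 + 0.16·3 + 0.26·3 + 0.05·3 + 0.15·3 = 2.91 bits/symbol.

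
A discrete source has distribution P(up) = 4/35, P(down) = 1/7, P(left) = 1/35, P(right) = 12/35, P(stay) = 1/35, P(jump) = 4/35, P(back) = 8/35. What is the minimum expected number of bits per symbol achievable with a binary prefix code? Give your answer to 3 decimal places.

Repeatedly combine the two least-probable nodes; the expected code length is the sum of the merged weights.
merge 1/35 + 1/35 → 2/35
merge 2/35 + 4/35 → 6/35
merge 4/35 + 1/7 → 9/35
merge 6/35 + 8/35 → 2/5
merge 9/35 + 12/35 → 3/5
merge 2/5 + 3/5 → 1
L = 2/35 + 6/35 + 9/35 + 2/5 + 3/5 + 1 = 87/35 ≈ 2.486 bits/symbol.

2.486 bits/symbol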